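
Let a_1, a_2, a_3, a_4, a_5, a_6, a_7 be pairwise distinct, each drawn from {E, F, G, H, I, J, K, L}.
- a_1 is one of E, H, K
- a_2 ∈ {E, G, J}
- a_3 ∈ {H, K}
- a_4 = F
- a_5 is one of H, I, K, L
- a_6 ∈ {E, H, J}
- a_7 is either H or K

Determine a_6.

a_4's domain is down to {F}, so a_4 = F.
a_3 and a_7 between them cover only {H, K} — a naked pair. Remove those values from a_1, a_5, a_6.
That leaves a_1 = E. Eliminate E elsewhere: a_2, a_6.
So a_6 = J.

J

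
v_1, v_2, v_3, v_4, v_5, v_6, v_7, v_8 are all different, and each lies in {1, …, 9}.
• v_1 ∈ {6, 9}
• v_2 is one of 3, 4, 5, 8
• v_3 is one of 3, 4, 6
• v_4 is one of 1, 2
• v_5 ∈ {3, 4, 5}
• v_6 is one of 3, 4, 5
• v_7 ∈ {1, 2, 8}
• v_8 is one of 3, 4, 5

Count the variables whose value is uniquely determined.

3

Among the 8 variables, 9 fits only v_1 (and all 8 values in {1, 2, 3, 4, 5, 6, 8, 9} must be used), so v_1 = 9.
The 7 still-open variables draw from only 7 values {1, 2, 3, 4, 5, 6, 8}, so each is used; only v_3 can be 6, hence v_3 = 6.
The 3 variables v_5, v_6, v_8 are confined to {3, 4, 5}, which locks those values in; drop them from v_2.
That leaves v_2 = 8. Eliminate 8 elsewhere: v_7.
Determined: v_1=9, v_2=8, v_3=6. The other variables each still have more than one consistent value. That makes 3.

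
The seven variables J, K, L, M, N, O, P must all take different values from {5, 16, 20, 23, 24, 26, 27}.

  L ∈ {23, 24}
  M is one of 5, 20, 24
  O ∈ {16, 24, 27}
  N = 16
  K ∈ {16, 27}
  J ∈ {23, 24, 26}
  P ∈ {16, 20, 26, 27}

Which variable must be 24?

O

N must be 16 (only option left). Strike 16 from K, O, P.
That leaves K = 27. So O, P can't be 27.
So 24 goes to O.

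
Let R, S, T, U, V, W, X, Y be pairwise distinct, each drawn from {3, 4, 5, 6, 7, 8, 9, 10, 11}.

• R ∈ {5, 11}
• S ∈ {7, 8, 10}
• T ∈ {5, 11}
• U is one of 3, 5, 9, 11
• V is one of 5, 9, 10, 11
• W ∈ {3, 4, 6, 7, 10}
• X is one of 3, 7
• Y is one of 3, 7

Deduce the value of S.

8

The 2 variables R and T are confined to {5, 11}, which locks those values in; drop them from U, V.
X and Y share exactly the 2 values {3, 7}; by pigeonhole those values go to them, so strike 3, 7 from S, U, W.
U has just one choice, so U = 9. Remove 9 from V.
V's domain is down to {10}, so V = 10. Eliminate 10 elsewhere: S, W.
So S = 8.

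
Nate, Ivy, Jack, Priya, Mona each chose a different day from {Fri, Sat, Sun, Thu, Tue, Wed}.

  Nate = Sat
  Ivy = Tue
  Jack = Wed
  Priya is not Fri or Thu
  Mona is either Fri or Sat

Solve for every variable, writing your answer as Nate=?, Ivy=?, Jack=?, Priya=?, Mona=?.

Nate's domain is down to {Sat}, so Nate = Sat. Eliminate Sat elsewhere: Priya, Mona.
That leaves Ivy = Tue. Eliminate Tue elsewhere: Priya.
Jack must be Wed (only option left). So Priya can't be Wed.
Priya's domain is down to {Sun}, so Priya = Sun.
Mona's domain is down to {Fri}, so Mona = Fri.

Nate=Sat, Ivy=Tue, Jack=Wed, Priya=Sun, Mona=Fri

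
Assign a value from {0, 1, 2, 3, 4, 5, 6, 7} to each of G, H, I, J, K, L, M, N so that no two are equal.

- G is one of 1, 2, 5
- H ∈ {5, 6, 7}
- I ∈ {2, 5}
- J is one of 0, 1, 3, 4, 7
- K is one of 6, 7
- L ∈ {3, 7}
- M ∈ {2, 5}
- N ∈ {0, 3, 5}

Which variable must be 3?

Among the 8 variables, 4 fits only J (and all 8 values in {0, 1, 2, 3, 4, 5, 6, 7} must be used), so J = 4.
The 7 still-open variables together cover exactly {0, 1, 2, 3, 5, 6, 7} — 7 values for 7 variables — and 0 appears only in N's list, so N = 0.
Among the 6 still-open variables, 1 fits only G (and all 6 values in {1, 2, 3, 5, 6, 7} must be used), so G = 1.
The 5 still-open variables draw from only 5 values {2, 3, 5, 6, 7}, so each is used; only L can be 3, hence L = 3.

L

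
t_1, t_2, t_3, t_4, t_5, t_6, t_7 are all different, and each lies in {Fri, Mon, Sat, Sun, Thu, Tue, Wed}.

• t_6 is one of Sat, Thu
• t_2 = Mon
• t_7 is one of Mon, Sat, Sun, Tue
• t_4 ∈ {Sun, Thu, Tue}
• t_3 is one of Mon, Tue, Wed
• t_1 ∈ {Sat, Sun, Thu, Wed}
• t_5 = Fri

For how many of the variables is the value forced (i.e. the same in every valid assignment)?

t_2's domain is down to {Mon}, so t_2 = Mon. So t_3, t_7 can't be Mon.
t_5 has just one choice, so t_5 = Fri.
Determined: t_2=Mon, t_5=Fri. The other variables each still have more than one consistent value. That makes 2.

2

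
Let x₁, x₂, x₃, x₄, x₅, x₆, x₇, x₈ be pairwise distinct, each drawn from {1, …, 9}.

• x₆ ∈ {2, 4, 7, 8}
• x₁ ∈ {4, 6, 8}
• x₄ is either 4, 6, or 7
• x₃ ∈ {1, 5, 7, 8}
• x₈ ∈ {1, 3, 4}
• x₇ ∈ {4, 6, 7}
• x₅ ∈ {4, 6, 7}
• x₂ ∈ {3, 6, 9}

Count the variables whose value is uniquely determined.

2

x₄, x₅, x₇ between them cover only {4, 6, 7} — a naked triple. Remove those values from x₁, x₂, x₃, x₆, x₈.
That leaves x₁ = 8. So x₃, x₆ can't be 8.
x₆ must be 2 (only option left).
Determined: x₁=8, x₆=2. The other variables each still have more than one consistent value. That makes 2.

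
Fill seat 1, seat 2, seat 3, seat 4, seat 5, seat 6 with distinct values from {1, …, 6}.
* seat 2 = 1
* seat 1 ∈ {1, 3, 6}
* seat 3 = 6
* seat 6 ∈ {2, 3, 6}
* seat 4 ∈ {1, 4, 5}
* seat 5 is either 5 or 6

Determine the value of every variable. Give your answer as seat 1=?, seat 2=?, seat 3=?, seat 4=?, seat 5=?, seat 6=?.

seat 2's domain is down to {1}, so seat 2 = 1. Eliminate 1 elsewhere: seat 1, seat 4.
seat 3 must be 6 (only option left). Strike 6 from seat 1, seat 5, seat 6.
seat 5's domain is down to {5}, so seat 5 = 5. Remove 5 from seat 4.
seat 1 must be 3 (only option left). Strike 3 from seat 6.
seat 4 must be 4 (only option left).
seat 6's domain is down to {2}, so seat 6 = 2.

seat 1=3, seat 2=1, seat 3=6, seat 4=4, seat 5=5, seat 6=2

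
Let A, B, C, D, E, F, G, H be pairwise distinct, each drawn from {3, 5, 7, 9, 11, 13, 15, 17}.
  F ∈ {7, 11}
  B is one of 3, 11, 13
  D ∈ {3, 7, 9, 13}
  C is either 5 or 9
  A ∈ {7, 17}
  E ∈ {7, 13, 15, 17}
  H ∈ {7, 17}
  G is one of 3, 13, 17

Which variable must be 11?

F

Among the 8 variables, 5 fits only C (and all 8 values in {3, 5, 7, 9, 11, 13, 15, 17} must be used), so C = 5.
Among the 7 still-open variables, 9 fits only D (and all 7 values in {3, 7, 9, 11, 13, 15, 17} must be used), so D = 9.
The 6 still-open variables together cover exactly {3, 7, 11, 13, 15, 17} — 6 values for 6 variables — and 15 appears only in E's list, so E = 15.
A and H share exactly the 2 values {7, 17}; by pigeonhole those values go to them, so strike 7, 17 from F, G.
So 11 goes to F.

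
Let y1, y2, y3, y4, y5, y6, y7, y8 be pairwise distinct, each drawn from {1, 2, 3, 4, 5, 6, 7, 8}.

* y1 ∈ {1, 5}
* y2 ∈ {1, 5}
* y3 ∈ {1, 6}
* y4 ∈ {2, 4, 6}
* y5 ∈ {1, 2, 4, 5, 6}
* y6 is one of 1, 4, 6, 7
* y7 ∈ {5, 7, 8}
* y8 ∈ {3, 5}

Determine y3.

6

Among the 8 variables, 3 fits only y8 (and all 8 values in {1, 2, 3, 4, 5, 6, 7, 8} must be used), so y8 = 3.
Among the 7 still-open variables, 8 fits only y7 (and all 7 values in {1, 2, 4, 5, 6, 7, 8} must be used), so y7 = 8.
The 6 still-open variables draw from only 6 values {1, 2, 4, 5, 6, 7}, so each is used; only y6 can be 7, hence y6 = 7.
y1 and y2 between them cover only {1, 5} — a naked pair. Remove those values from y3, y5.
So y3 = 6.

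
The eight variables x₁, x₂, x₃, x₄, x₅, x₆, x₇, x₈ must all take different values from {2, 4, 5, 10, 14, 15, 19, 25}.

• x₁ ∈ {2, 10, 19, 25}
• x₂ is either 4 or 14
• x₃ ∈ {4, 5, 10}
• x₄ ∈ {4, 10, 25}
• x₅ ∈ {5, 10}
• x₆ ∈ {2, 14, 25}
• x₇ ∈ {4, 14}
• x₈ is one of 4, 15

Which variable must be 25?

Among the 8 variables, 15 fits only x₈ (and all 8 values in {2, 4, 5, 10, 14, 15, 19, 25} must be used), so x₈ = 15.
Among the 7 still-open variables, 19 fits only x₁ (and all 7 values in {2, 4, 5, 10, 14, 19, 25} must be used), so x₁ = 19.
The 6 still-open variables draw from only 6 values {2, 4, 5, 10, 14, 25}, so each is used; only x₆ can be 2, hence x₆ = 2.
The 5 still-open variables draw from only 5 values {4, 5, 10, 14, 25}, so each is used; only x₄ can be 25, hence x₄ = 25.

x₄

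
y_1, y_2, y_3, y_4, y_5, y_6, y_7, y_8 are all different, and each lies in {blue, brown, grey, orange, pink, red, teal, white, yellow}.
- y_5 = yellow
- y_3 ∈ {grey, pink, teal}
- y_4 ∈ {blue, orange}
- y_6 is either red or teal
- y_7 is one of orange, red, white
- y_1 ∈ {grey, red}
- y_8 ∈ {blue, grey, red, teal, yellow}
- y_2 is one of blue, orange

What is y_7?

white

y_5 has just one choice, so y_5 = yellow. Remove yellow from y_8.
The 7 still-open variables together cover exactly {blue, grey, orange, pink, red, teal, white} — 7 values for 7 variables — and pink appears only in y_3's list, so y_3 = pink.
The 6 still-open variables together cover exactly {blue, grey, orange, red, teal, white} — 6 values for 6 variables — and white appears only in y_7's list, so y_7 = white.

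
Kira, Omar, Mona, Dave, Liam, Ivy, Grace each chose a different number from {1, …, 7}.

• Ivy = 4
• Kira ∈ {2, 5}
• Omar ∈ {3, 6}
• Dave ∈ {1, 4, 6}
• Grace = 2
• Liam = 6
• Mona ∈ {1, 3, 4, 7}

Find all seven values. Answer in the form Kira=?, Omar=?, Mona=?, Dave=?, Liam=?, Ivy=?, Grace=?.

Kira=5, Omar=3, Mona=7, Dave=1, Liam=6, Ivy=4, Grace=2

Liam's domain is down to {6}, so Liam = 6. Strike 6 from Omar, Dave.
Ivy must be 4 (only option left). So Mona, Dave can't be 4.
Grace must be 2 (only option left). Strike 2 from Kira.
Kira has just one choice, so Kira = 5.
Omar must be 3 (only option left). Eliminate 3 elsewhere: Mona.
Dave's domain is down to {1}, so Dave = 1. Remove 1 from Mona.
Mona's domain is down to {7}, so Mona = 7.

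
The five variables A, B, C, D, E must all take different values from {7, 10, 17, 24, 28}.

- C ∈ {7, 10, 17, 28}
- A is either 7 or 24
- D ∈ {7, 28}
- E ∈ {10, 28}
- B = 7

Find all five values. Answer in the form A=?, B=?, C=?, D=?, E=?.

A=24, B=7, C=17, D=28, E=10

B's domain is down to {7}, so B = 7. So A, C, D can't be 7.
D must be 28 (only option left). Strike 28 from C, E.
E has just one choice, so E = 10. So C can't be 10.
A has just one choice, so A = 24.
C has just one choice, so C = 17.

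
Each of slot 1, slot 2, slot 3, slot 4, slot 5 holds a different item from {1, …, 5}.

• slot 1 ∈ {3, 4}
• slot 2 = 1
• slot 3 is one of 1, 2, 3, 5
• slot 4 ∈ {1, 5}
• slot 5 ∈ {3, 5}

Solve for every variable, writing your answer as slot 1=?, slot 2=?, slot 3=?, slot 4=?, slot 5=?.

slot 1=4, slot 2=1, slot 3=2, slot 4=5, slot 5=3

slot 2's domain is down to {1}, so slot 2 = 1. Strike 1 from slot 3, slot 4.
slot 4's domain is down to {5}, so slot 4 = 5. Strike 5 from slot 3, slot 5.
That leaves slot 5 = 3. Eliminate 3 elsewhere: slot 1, slot 3.
slot 1's domain is down to {4}, so slot 1 = 4.
slot 3 has just one choice, so slot 3 = 2.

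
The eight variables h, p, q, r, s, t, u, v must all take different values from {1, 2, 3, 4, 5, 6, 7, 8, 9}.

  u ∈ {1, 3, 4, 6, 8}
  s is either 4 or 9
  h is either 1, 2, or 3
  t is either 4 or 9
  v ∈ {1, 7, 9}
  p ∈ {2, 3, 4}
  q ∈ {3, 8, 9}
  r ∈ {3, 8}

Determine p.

The 8 variables together cover exactly {1, 2, 3, 4, 6, 7, 8, 9} — 8 values for 8 variables — and 6 appears only in u's list, so u = 6.
The 7 still-open variables draw from only 7 values {1, 2, 3, 4, 7, 8, 9}, so each is used; only v can be 7, hence v = 7.
Among the 6 still-open variables, 1 fits only h (and all 6 values in {1, 2, 3, 4, 8, 9} must be used), so h = 1.
The 5 still-open variables draw from only 5 values {2, 3, 4, 8, 9}, so each is used; only p can be 2, hence p = 2.

2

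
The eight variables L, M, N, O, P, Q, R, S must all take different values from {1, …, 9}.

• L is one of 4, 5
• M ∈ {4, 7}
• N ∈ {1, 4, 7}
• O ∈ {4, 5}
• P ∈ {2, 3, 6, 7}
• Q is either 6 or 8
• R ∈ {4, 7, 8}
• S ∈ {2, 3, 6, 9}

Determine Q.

6

L and O share exactly the 2 values {4, 5}; by pigeonhole those values go to them, so strike 4, 5 from M, N, R.
That leaves M = 7. So N, P, R can't be 7.
N must be 1 (only option left).
R must be 8 (only option left). Remove 8 from Q.
So Q = 6.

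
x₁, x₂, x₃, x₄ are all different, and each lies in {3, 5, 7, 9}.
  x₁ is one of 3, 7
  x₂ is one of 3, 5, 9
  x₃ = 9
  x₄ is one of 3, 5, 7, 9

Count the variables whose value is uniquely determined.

x₃ must be 9 (only option left). So x₂, x₄ can't be 9.
Determined: x₃=9. The other variables each still have more than one consistent value. That makes 1.

1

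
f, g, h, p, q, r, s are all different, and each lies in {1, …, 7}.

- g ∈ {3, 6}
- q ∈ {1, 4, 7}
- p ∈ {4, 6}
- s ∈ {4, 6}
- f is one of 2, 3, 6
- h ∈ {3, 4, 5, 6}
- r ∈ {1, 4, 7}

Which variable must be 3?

The 7 variables draw from only 7 values {1, 2, 3, 4, 5, 6, 7}, so each is used; only f can be 2, hence f = 2.
The 6 still-open variables draw from only 6 values {1, 3, 4, 5, 6, 7}, so each is used; only h can be 5, hence h = 5.
Among the 5 still-open variables, 3 fits only g (and all 5 values in {1, 3, 4, 6, 7} must be used), so g = 3.

g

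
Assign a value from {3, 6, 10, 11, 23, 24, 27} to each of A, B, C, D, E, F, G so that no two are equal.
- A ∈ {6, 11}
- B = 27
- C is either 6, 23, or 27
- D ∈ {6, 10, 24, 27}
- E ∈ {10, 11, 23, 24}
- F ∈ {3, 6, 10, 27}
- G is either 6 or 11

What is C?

B has just one choice, so B = 27. Strike 27 from C, D, F.
The 6 still-open variables draw from only 6 values {3, 6, 10, 11, 23, 24}, so each is used; only F can be 3, hence F = 3.
A and G between them cover only {6, 11} — a naked pair. Remove those values from C, D, E.
So C = 23.

23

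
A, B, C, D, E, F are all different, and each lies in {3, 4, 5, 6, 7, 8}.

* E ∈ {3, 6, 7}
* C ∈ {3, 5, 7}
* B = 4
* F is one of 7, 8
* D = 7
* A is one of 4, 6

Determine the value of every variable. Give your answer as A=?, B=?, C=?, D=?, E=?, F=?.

A=6, B=4, C=5, D=7, E=3, F=8

B must be 4 (only option left). Eliminate 4 elsewhere: A.
D has just one choice, so D = 7. Eliminate 7 elsewhere: C, E, F.
That leaves F = 8.
A's domain is down to {6}, so A = 6. Strike 6 from E.
That leaves E = 3. So C can't be 3.
C must be 5 (only option left).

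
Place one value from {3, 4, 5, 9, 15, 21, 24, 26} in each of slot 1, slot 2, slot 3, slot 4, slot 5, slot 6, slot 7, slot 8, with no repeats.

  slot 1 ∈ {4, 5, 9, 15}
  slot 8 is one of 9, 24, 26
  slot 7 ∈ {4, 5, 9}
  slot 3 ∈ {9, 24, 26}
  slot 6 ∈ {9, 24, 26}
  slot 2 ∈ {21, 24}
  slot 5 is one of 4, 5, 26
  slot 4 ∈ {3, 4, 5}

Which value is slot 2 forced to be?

21

Among the 8 variables, 3 fits only slot 4 (and all 8 values in {3, 4, 5, 9, 15, 21, 24, 26} must be used), so slot 4 = 3.
The 7 still-open variables draw from only 7 values {4, 5, 9, 15, 21, 24, 26}, so each is used; only slot 1 can be 15, hence slot 1 = 15.
The 6 still-open variables draw from only 6 values {4, 5, 9, 21, 24, 26}, so each is used; only slot 2 can be 21, hence slot 2 = 21.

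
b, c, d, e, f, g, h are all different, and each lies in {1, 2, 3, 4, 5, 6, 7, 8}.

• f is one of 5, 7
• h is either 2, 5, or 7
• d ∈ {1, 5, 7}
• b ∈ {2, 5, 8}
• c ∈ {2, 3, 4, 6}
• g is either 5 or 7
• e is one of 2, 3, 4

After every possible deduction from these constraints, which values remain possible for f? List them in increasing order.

The 2 variables f and g are confined to {5, 7}, which locks those values in; drop them from b, d, h.
That leaves d = 1.
That leaves h = 2. Eliminate 2 elsewhere: b, c, e.
That leaves b = 8.
No further eliminations apply; f can still be any of 5, 7.

5, 7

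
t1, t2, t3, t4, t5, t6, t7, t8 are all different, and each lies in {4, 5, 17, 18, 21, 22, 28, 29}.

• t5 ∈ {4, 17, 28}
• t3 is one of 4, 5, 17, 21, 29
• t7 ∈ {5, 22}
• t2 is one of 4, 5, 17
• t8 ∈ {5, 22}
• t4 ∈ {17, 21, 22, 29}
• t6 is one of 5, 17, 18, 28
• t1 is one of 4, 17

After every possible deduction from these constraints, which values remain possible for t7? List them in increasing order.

The 8 variables draw from only 8 values {4, 5, 17, 18, 21, 22, 28, 29}, so each is used; only t6 can be 18, hence t6 = 18.
The 7 still-open variables together cover exactly {4, 5, 17, 21, 22, 28, 29} — 7 values for 7 variables — and 28 appears only in t5's list, so t5 = 28.
The 2 variables t7 and t8 are confined to {5, 22}, which locks those values in; drop them from t2, t3, t4.
t1 and t2 between them cover only {4, 17} — a naked pair. Remove those values from t3, t4.
No further eliminations apply; t7 can still be any of 5, 22.

5, 22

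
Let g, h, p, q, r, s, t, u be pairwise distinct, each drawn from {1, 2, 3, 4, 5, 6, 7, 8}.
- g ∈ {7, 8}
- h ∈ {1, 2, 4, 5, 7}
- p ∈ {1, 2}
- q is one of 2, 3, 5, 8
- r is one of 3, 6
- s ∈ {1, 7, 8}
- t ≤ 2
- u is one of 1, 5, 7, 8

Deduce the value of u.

5

The 8 variables together cover exactly {1, 2, 3, 4, 5, 6, 7, 8} — 8 values for 8 variables — and 4 appears only in h's list, so h = 4.
The 7 still-open variables draw from only 7 values {1, 2, 3, 5, 6, 7, 8}, so each is used; only r can be 6, hence r = 6.
The 6 still-open variables together cover exactly {1, 2, 3, 5, 7, 8} — 6 values for 6 variables — and 3 appears only in q's list, so q = 3.
The 5 still-open variables draw from only 5 values {1, 2, 5, 7, 8}, so each is used; only u can be 5, hence u = 5.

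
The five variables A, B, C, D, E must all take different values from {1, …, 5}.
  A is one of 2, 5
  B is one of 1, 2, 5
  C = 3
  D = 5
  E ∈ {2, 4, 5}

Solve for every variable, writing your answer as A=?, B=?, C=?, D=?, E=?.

C's domain is down to {3}, so C = 3.
That leaves D = 5. So A, B, E can't be 5.
A's domain is down to {2}, so A = 2. Remove 2 from B, E.
That leaves B = 1.
E has just one choice, so E = 4.

A=2, B=1, C=3, D=5, E=4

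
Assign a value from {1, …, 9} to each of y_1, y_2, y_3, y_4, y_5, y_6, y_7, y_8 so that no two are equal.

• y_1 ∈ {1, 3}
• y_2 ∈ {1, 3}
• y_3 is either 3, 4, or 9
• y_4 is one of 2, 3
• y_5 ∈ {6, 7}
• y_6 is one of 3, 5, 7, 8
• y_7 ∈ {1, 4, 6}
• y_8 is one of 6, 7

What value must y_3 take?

The 2 variables y_1 and y_2 are confined to {1, 3}, which locks those values in; drop them from y_3, y_4, y_6, y_7.
That leaves y_4 = 2.
The 2 variables y_5 and y_8 are confined to {6, 7}, which locks those values in; drop them from y_6, y_7.
y_7 has just one choice, so y_7 = 4. Eliminate 4 elsewhere: y_3.
So y_3 = 9.

9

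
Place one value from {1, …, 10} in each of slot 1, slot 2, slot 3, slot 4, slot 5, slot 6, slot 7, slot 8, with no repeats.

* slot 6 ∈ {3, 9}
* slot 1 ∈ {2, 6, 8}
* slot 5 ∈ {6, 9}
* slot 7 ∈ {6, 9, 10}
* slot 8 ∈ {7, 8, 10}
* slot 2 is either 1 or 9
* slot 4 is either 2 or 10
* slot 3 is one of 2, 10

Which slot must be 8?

The 8 variables together cover exactly {1, 2, 3, 6, 7, 8, 9, 10} — 8 values for 8 variables — and 1 appears only in slot 2's list, so slot 2 = 1.
The 7 still-open variables draw from only 7 values {2, 3, 6, 7, 8, 9, 10}, so each is used; only slot 6 can be 3, hence slot 6 = 3.
The 6 still-open variables together cover exactly {2, 6, 7, 8, 9, 10} — 6 values for 6 variables — and 7 appears only in slot 8's list, so slot 8 = 7.
Among the 5 still-open variables, 8 fits only slot 1 (and all 5 values in {2, 6, 8, 9, 10} must be used), so slot 1 = 8.

slot 1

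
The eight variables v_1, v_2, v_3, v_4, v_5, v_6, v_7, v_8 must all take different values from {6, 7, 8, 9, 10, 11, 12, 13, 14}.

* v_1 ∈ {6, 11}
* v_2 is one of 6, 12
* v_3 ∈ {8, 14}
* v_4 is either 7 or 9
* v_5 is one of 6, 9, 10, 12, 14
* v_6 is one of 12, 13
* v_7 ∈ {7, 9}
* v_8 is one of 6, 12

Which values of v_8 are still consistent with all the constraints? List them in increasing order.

v_2 and v_8 share exactly the 2 values {6, 12}; by pigeonhole those values go to them, so strike 6, 12 from v_1, v_5, v_6.
That leaves v_1 = 11.
v_6's domain is down to {13}, so v_6 = 13.
v_4 and v_7 share exactly the 2 values {7, 9}; by pigeonhole those values go to them, so strike 7, 9 from v_5.
No further eliminations apply; v_8 can still be any of 6, 12.

6, 12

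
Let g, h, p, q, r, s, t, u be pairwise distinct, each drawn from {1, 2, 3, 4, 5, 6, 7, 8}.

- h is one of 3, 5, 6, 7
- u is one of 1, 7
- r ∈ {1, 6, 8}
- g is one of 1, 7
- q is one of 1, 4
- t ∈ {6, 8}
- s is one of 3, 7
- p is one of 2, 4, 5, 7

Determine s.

The 8 variables together cover exactly {1, 2, 3, 4, 5, 6, 7, 8} — 8 values for 8 variables — and 2 appears only in p's list, so p = 2.
The 7 still-open variables draw from only 7 values {1, 3, 4, 5, 6, 7, 8}, so each is used; only q can be 4, hence q = 4.
Among the 6 still-open variables, 5 fits only h (and all 6 values in {1, 3, 5, 6, 7, 8} must be used), so h = 5.
The 5 still-open variables together cover exactly {1, 3, 6, 7, 8} — 5 values for 5 variables — and 3 appears only in s's list, so s = 3.

3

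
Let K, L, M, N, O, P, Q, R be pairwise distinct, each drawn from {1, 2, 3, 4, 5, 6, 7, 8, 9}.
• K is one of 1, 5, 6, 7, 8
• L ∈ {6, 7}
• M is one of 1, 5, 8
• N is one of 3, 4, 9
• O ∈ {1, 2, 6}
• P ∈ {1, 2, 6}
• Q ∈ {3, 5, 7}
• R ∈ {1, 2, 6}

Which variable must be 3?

The 3 variables O, P, R are confined to {1, 2, 6}, which locks those values in; drop them from K, L, M.
That leaves L = 7. So K, Q can't be 7.
K and M between them cover only {5, 8} — a naked pair. Remove those values from Q.
So 3 goes to Q.

Q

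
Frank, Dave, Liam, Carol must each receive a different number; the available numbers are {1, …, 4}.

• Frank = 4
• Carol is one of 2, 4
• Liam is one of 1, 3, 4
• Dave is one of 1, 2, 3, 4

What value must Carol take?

2

Frank must be 4 (only option left). Strike 4 from Dave, Liam, Carol.
So Carol = 2.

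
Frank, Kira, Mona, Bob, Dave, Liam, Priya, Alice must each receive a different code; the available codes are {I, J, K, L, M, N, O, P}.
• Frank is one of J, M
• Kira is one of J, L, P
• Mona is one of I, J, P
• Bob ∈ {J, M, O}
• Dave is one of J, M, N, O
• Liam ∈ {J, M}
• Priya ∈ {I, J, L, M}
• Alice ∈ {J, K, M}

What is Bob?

The 8 variables draw from only 8 values {I, J, K, L, M, N, O, P}, so each is used; only Alice can be K, hence Alice = K.
The 7 still-open variables together cover exactly {I, J, L, M, N, O, P} — 7 values for 7 variables — and N appears only in Dave's list, so Dave = N.
The 6 still-open variables together cover exactly {I, J, L, M, O, P} — 6 values for 6 variables — and O appears only in Bob's list, so Bob = O.

O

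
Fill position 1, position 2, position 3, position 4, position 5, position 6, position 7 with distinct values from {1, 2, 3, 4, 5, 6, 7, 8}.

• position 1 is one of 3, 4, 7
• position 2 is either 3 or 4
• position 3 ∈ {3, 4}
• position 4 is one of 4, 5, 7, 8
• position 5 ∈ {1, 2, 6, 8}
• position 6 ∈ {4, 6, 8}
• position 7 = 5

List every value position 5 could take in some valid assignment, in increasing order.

1, 2

position 7's domain is down to {5}, so position 7 = 5. Strike 5 from position 4.
position 2 and position 3 between them cover only {3, 4} — a naked pair. Remove those values from position 1, position 4, position 6.
position 1's domain is down to {7}, so position 1 = 7. So position 4 can't be 7.
position 4 must be 8 (only option left). Eliminate 8 elsewhere: position 5, position 6.
position 6 must be 6 (only option left). So position 5 can't be 6.
No further eliminations apply; position 5 can still be any of 1, 2.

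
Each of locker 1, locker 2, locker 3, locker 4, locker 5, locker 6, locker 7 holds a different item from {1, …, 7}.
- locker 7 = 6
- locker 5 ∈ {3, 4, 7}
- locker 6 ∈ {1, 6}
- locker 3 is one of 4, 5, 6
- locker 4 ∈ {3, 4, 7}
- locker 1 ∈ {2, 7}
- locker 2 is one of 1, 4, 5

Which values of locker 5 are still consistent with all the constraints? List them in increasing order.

locker 7 must be 6 (only option left). So locker 3, locker 6 can't be 6.
That leaves locker 6 = 1. Strike 1 from locker 2.
The 5 still-open variables draw from only 5 values {2, 3, 4, 5, 7}, so each is used; only locker 1 can be 2, hence locker 1 = 2.
The 2 variables locker 2 and locker 3 are confined to {4, 5}, which locks those values in; drop them from locker 4, locker 5.
No further eliminations apply; locker 5 can still be any of 3, 7.

3, 7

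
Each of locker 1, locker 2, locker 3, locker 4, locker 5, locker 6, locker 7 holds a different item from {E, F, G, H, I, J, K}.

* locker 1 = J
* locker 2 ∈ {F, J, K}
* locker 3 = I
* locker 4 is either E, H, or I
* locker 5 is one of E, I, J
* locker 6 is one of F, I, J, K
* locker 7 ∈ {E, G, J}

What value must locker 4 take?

H

locker 1 must be J (only option left). Remove J from locker 2, locker 5, locker 6, locker 7.
That leaves locker 3 = I. Eliminate I elsewhere: locker 4, locker 5, locker 6.
locker 5 must be E (only option left). So locker 4, locker 7 can't be E.
So locker 4 = H.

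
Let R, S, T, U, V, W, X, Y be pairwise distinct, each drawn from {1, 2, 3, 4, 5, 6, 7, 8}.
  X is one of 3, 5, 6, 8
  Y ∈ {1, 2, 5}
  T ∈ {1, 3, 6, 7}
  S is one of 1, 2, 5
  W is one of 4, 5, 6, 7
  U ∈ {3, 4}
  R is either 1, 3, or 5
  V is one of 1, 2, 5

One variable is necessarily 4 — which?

Among the 8 variables, 8 fits only X (and all 8 values in {1, 2, 3, 4, 5, 6, 7, 8} must be used), so X = 8.
S, V, Y between them cover only {1, 2, 5} — a naked triple. Remove those values from R, T, W.
R has just one choice, so R = 3. Eliminate 3 elsewhere: T, U.
So 4 goes to U.

U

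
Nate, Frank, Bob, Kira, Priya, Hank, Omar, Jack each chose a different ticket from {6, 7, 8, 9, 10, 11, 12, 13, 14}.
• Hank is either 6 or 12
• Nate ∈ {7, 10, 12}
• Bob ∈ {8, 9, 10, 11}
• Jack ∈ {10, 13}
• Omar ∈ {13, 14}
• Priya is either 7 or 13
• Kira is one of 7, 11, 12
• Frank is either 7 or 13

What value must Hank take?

6

Frank and Priya share exactly the 2 values {7, 13}; by pigeonhole those values go to them, so strike 7, 13 from Nate, Kira, Omar, Jack.
Omar's domain is down to {14}, so Omar = 14.
That leaves Jack = 10. Eliminate 10 elsewhere: Nate, Bob.
That leaves Nate = 12. So Kira, Hank can't be 12.
So Hank = 6.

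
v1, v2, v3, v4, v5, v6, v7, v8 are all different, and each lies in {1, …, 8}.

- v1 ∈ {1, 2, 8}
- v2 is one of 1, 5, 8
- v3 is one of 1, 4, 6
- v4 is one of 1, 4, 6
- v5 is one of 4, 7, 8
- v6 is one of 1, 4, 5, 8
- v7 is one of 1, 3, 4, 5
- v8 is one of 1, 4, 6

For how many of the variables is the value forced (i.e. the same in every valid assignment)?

The 8 variables together cover exactly {1, 2, 3, 4, 5, 6, 7, 8} — 8 values for 8 variables — and 2 appears only in v1's list, so v1 = 2.
Among the 7 still-open variables, 3 fits only v7 (and all 7 values in {1, 3, 4, 5, 6, 7, 8} must be used), so v7 = 3.
The 6 still-open variables draw from only 6 values {1, 4, 5, 6, 7, 8}, so each is used; only v5 can be 7, hence v5 = 7.
v3, v4, v8 share exactly the 3 values {1, 4, 6}; by pigeonhole those values go to them, so strike 1, 4, 6 from v2, v6.
Determined: v1=2, v5=7, v7=3. The other variables each still have more than one consistent value. That makes 3.

3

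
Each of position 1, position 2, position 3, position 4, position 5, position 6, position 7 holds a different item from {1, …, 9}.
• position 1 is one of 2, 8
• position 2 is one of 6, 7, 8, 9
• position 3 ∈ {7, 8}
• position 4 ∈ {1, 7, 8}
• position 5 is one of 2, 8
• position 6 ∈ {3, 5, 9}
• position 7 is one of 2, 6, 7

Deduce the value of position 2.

9

position 1 and position 5 share exactly the 2 values {2, 8}; by pigeonhole those values go to them, so strike 2, 8 from position 2, position 3, position 4, position 7.
position 3 has just one choice, so position 3 = 7. Eliminate 7 elsewhere: position 2, position 4, position 7.
That leaves position 4 = 1.
That leaves position 7 = 6. So position 2 can't be 6.
So position 2 = 9.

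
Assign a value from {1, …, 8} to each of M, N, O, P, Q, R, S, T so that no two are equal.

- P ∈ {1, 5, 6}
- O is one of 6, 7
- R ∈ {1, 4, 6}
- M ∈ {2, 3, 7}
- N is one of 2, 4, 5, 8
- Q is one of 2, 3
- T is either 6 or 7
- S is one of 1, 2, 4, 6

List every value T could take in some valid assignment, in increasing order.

6, 7

The 8 variables together cover exactly {1, 2, 3, 4, 5, 6, 7, 8} — 8 values for 8 variables — and 8 appears only in N's list, so N = 8.
The 7 still-open variables together cover exactly {1, 2, 3, 4, 5, 6, 7} — 7 values for 7 variables — and 5 appears only in P's list, so P = 5.
The 2 variables O and T are confined to {6, 7}, which locks those values in; drop them from M, R, S.
The 2 variables M and Q are confined to {2, 3}, which locks those values in; drop them from S.
No further eliminations apply; T can still be any of 6, 7.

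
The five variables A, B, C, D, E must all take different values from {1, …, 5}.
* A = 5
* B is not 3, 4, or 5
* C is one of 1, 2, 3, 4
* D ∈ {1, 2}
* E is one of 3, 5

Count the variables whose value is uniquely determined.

3

A's domain is down to {5}, so A = 5. Remove 5 from E.
That leaves E = 3. Eliminate 3 elsewhere: C.
The 3 still-open variables together cover exactly {1, 2, 4} — 3 values for 3 variables — and 4 appears only in C's list, so C = 4.
Determined: A=5, C=4, E=3. The other variables each still have more than one consistent value. That makes 3.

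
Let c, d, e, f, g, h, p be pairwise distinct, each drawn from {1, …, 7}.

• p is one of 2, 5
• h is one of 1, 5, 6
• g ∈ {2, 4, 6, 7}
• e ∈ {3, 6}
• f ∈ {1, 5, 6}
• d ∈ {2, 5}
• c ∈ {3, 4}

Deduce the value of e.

3

The 7 variables together cover exactly {1, 2, 3, 4, 5, 6, 7} — 7 values for 7 variables — and 7 appears only in g's list, so g = 7.
Among the 6 still-open variables, 4 fits only c (and all 6 values in {1, 2, 3, 4, 5, 6} must be used), so c = 4.
The 5 still-open variables together cover exactly {1, 2, 3, 5, 6} — 5 values for 5 variables — and 3 appears only in e's list, so e = 3.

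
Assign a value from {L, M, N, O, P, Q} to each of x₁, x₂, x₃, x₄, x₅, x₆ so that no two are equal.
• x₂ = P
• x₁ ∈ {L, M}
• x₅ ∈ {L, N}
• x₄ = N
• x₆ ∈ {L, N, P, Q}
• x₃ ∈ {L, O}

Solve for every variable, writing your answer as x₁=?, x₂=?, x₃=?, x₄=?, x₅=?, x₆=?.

x₂ has just one choice, so x₂ = P. Strike P from x₆.
x₄ has just one choice, so x₄ = N. Strike N from x₅, x₆.
x₅'s domain is down to {L}, so x₅ = L. Remove L from x₁, x₃, x₆.
x₆ has just one choice, so x₆ = Q.
x₁ must be M (only option left).
x₃ must be O (only option left).

x₁=M, x₂=P, x₃=O, x₄=N, x₅=L, x₆=Q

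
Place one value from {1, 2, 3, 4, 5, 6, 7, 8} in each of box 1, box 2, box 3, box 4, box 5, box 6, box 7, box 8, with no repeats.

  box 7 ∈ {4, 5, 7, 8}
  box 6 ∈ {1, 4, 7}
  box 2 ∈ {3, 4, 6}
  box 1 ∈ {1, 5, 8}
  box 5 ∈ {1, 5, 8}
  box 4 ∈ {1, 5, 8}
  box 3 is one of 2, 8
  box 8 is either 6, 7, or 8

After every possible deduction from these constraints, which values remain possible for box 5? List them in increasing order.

The 8 variables together cover exactly {1, 2, 3, 4, 5, 6, 7, 8} — 8 values for 8 variables — and 2 appears only in box 3's list, so box 3 = 2.
The 7 still-open variables draw from only 7 values {1, 3, 4, 5, 6, 7, 8}, so each is used; only box 2 can be 3, hence box 2 = 3.
The 6 still-open variables together cover exactly {1, 4, 5, 6, 7, 8} — 6 values for 6 variables — and 6 appears only in box 8's list, so box 8 = 6.
box 1, box 4, box 5 share exactly the 3 values {1, 5, 8}; by pigeonhole those values go to them, so strike 1, 5, 8 from box 6, box 7.
No further eliminations apply; box 5 can still be any of 1, 5, 8.

1, 5, 8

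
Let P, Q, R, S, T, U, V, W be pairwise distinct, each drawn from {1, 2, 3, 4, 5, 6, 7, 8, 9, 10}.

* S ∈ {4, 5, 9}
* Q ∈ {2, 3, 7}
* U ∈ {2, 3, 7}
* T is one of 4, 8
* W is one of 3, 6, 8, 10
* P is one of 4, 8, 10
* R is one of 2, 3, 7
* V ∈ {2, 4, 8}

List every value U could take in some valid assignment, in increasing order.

2, 3, 7

Q, R, U share exactly the 3 values {2, 3, 7}; by pigeonhole those values go to them, so strike 2, 3, 7 from V, W.
T and V share exactly the 2 values {4, 8}; by pigeonhole those values go to them, so strike 4, 8 from P, S, W.
P's domain is down to {10}, so P = 10. Eliminate 10 elsewhere: W.
W must be 6 (only option left).
No further eliminations apply; U can still be any of 2, 3, 7.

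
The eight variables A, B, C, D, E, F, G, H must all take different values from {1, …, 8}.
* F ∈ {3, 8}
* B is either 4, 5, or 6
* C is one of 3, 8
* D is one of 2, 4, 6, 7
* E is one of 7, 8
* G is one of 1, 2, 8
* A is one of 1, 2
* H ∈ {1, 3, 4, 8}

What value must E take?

Among the 8 variables, 5 fits only B (and all 8 values in {1, 2, 3, 4, 5, 6, 7, 8} must be used), so B = 5.
The 7 still-open variables together cover exactly {1, 2, 3, 4, 6, 7, 8} — 7 values for 7 variables — and 6 appears only in D's list, so D = 6.
The 6 still-open variables draw from only 6 values {1, 2, 3, 4, 7, 8}, so each is used; only H can be 4, hence H = 4.
Among the 5 still-open variables, 7 fits only E (and all 5 values in {1, 2, 3, 7, 8} must be used), so E = 7.

7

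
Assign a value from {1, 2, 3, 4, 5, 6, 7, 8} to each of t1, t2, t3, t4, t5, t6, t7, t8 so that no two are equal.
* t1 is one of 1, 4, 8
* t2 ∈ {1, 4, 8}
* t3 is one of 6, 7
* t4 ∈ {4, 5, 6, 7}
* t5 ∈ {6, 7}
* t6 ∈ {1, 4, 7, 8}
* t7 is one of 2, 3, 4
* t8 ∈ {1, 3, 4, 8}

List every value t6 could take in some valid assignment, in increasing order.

The 8 variables draw from only 8 values {1, 2, 3, 4, 5, 6, 7, 8}, so each is used; only t7 can be 2, hence t7 = 2.
The 7 still-open variables together cover exactly {1, 3, 4, 5, 6, 7, 8} — 7 values for 7 variables — and 3 appears only in t8's list, so t8 = 3.
Among the 6 still-open variables, 5 fits only t4 (and all 6 values in {1, 4, 5, 6, 7, 8} must be used), so t4 = 5.
t3 and t5 share exactly the 2 values {6, 7}; by pigeonhole those values go to them, so strike 6, 7 from t6.
No further eliminations apply; t6 can still be any of 1, 4, 8.

1, 4, 8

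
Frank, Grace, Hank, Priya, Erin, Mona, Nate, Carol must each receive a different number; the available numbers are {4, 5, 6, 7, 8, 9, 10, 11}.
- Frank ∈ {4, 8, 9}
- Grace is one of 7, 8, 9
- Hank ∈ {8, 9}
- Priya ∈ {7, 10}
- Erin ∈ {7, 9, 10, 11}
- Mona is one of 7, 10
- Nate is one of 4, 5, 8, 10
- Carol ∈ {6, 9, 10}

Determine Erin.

The 8 variables together cover exactly {4, 5, 6, 7, 8, 9, 10, 11} — 8 values for 8 variables — and 5 appears only in Nate's list, so Nate = 5.
Among the 7 still-open variables, 4 fits only Frank (and all 7 values in {4, 6, 7, 8, 9, 10, 11} must be used), so Frank = 4.
The 6 still-open variables together cover exactly {6, 7, 8, 9, 10, 11} — 6 values for 6 variables — and 6 appears only in Carol's list, so Carol = 6.
Among the 5 still-open variables, 11 fits only Erin (and all 5 values in {7, 8, 9, 10, 11} must be used), so Erin = 11.

11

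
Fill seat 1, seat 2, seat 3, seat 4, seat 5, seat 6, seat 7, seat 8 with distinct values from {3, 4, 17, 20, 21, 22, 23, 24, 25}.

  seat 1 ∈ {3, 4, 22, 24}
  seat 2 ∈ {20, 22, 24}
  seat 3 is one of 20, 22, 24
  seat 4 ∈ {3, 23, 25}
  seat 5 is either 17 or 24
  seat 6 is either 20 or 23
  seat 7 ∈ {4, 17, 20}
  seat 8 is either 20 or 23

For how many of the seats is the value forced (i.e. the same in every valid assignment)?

4

Among the 8 variables, 25 fits only seat 4 (and all 8 values in {3, 4, 17, 20, 22, 23, 24, 25} must be used), so seat 4 = 25.
The 7 still-open variables together cover exactly {3, 4, 17, 20, 22, 23, 24} — 7 values for 7 variables — and 3 appears only in seat 1's list, so seat 1 = 3.
Among the 6 still-open variables, 4 fits only seat 7 (and all 6 values in {4, 17, 20, 22, 23, 24} must be used), so seat 7 = 4.
The 5 still-open variables together cover exactly {17, 20, 22, 23, 24} — 5 values for 5 variables — and 17 appears only in seat 5's list, so seat 5 = 17.
seat 6 and seat 8 between them cover only {20, 23} — a naked pair. Remove those values from seat 2, seat 3.
Determined: seat 1=3, seat 4=25, seat 5=17, seat 7=4. The other seats each still have more than one consistent value. That makes 4.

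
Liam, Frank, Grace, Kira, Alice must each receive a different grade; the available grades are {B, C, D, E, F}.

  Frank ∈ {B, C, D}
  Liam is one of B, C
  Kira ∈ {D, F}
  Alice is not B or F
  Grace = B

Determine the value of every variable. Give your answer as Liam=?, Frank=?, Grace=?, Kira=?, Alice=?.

Liam=C, Frank=D, Grace=B, Kira=F, Alice=E

Grace must be B (only option left). Eliminate B elsewhere: Liam, Frank.
That leaves Liam = C. Strike C from Frank, Alice.
Frank's domain is down to {D}, so Frank = D. So Kira, Alice can't be D.
Kira's domain is down to {F}, so Kira = F.
Alice's domain is down to {E}, so Alice = E.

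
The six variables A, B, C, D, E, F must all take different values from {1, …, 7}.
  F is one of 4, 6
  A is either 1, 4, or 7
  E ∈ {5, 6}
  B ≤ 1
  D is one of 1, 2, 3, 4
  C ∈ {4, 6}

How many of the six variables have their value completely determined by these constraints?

B's domain is down to {1}, so B = 1. Eliminate 1 elsewhere: A, D.
C and F between them cover only {4, 6} — a naked pair. Remove those values from A, D, E.
A must be 7 (only option left).
E has just one choice, so E = 5.
Determined: A=7, B=1, E=5. The other variables each still have more than one consistent value. That makes 3.

3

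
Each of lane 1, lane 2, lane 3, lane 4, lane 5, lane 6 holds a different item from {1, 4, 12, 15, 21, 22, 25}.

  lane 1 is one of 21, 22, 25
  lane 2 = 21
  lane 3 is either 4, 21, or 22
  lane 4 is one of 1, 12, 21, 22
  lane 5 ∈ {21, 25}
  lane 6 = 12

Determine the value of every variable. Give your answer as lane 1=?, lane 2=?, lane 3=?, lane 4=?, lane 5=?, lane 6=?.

lane 1=22, lane 2=21, lane 3=4, lane 4=1, lane 5=25, lane 6=12

lane 2 must be 21 (only option left). Eliminate 21 elsewhere: lane 1, lane 3, lane 4, lane 5.
That leaves lane 5 = 25. Remove 25 from lane 1.
lane 6 has just one choice, so lane 6 = 12. Strike 12 from lane 4.
lane 1 must be 22 (only option left). Remove 22 from lane 3, lane 4.
That leaves lane 3 = 4.
lane 4 has just one choice, so lane 4 = 1.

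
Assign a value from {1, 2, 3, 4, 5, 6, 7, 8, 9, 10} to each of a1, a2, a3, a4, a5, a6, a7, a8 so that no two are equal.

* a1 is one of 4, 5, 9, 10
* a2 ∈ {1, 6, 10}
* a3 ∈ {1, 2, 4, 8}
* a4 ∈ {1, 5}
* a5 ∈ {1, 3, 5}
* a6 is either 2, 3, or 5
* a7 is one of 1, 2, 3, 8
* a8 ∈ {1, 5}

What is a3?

4

a4 and a8 share exactly the 2 values {1, 5}; by pigeonhole those values go to them, so strike 1, 5 from a1, a2, a3, a5, a6, a7.
a5 must be 3 (only option left). So a6, a7 can't be 3.
a6 must be 2 (only option left). Remove 2 from a3, a7.
a7 must be 8 (only option left). Strike 8 from a3.
So a3 = 4.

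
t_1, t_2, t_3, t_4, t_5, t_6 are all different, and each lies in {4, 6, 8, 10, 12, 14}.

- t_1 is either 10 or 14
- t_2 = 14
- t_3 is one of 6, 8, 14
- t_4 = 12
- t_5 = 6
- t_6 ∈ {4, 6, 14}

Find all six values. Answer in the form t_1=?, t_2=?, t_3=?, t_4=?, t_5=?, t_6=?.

t_1=10, t_2=14, t_3=8, t_4=12, t_5=6, t_6=4

t_2 has just one choice, so t_2 = 14. So t_1, t_3, t_6 can't be 14.
t_4 must be 12 (only option left).
t_5 must be 6 (only option left). Remove 6 from t_3, t_6.
t_6 must be 4 (only option left).
That leaves t_1 = 10.
That leaves t_3 = 8.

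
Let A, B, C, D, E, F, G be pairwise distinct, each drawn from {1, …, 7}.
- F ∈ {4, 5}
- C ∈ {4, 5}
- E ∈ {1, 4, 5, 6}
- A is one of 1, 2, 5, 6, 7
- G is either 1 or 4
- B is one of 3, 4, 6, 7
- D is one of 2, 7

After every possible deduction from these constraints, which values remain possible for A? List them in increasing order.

Among the 7 variables, 3 fits only B (and all 7 values in {1, 2, 3, 4, 5, 6, 7} must be used), so B = 3.
C and F share exactly the 2 values {4, 5}; by pigeonhole those values go to them, so strike 4, 5 from A, E, G.
G has just one choice, so G = 1. Strike 1 from A, E.
E has just one choice, so E = 6. So A can't be 6.
No further eliminations apply; A can still be any of 2, 7.

2, 7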